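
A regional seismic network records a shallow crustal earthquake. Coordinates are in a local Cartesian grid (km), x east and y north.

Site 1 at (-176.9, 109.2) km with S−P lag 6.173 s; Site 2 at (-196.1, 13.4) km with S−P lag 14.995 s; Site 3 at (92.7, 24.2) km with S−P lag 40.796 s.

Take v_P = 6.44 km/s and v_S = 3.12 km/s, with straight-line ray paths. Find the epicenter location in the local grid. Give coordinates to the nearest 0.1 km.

x ≈ -145.6 km, y ≈ 88.8 km

Distance from S−P lag: d = Δt · v_P v_S / (v_P − v_S) = Δt · (6.44·3.12)/(6.44−3.12) ≈ 6.0520·Δt.
So d_Site 1 = 37.36, d_Site 2 = 90.75, d_Site 3 = 246.90 km.
Circle about each station: (x + 176.9)² + (y − 109.2)² = 37.36²; (x + 196.1)² + (y − 13.4)² = 90.75²; (x − 92.7)² + (y − 24.2)² = 246.90².
Subtracting pairs of circle equations eliminates x²+y² and gives linear equations (the radical axes):
-38.4 x − 191.6 y = -11423.27
539.2 x − 170.0 y = -93603.16
Solving the 2×2 system: x ≈ -145.6, y ≈ 88.8 km.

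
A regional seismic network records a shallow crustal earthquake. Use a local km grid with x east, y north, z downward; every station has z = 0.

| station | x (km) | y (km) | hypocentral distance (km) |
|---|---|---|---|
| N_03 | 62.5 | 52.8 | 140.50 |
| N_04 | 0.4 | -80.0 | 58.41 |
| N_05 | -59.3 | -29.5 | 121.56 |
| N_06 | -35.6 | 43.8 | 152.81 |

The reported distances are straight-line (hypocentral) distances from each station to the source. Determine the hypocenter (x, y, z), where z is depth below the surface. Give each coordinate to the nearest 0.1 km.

Each station gives a sphere (x−x_i)² + (y−y_i)² + z² = d_i² (stations at z=0).
Subtracting the N_03 sphere from N_04 and N_05: z² cancels, leaving linear equations in x and y:
-124.2 x − 265.6 y = 16034.59
-243.6 x − 164.6 y = 2656.07
Solving: x ≈ 43.696, y ≈ -80.804 km (keep extra digits for the depth step; rounded: 43.7, -80.8).
Then from the N_03 sphere: z² = 140.50² − (x − 62.5)² − (y − 52.8)² with x = 43.696, y = -80.804, so z ≈ 39.200 ≈ 39.2 km.
Check against N_06 (with the unrounded solution): distance 152.81 ≈ 152.81 km. ✓

x ≈ 43.7 km, y ≈ -80.8 km, depth ≈ 39.2 km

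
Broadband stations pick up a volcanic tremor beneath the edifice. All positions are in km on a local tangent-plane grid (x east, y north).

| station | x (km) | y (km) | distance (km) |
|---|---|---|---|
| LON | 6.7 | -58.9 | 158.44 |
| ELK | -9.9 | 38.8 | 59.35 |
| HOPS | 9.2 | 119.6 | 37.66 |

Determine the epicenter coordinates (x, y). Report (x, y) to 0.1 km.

Circle about each station: (x − 6.7)² + (y + 58.9)² = 158.44²; (x + 9.9)² + (y − 38.8)² = 59.35²; (x − 9.2)² + (y − 119.6)² = 37.66².
Subtracting the LON equation from the ELK and HOPS equations removes the quadratic terms:
-33.2 x + 195.4 y = 19670.16
5.0 x + 357.0 y = 34559.66
Solving the 2×2 system: x ≈ -21.0, y ≈ 97.1 km.
Check against LON (with the unrounded x, y): √((x − 6.7)²+(y + 58.9)²) = 158.44 ≈ 158.44 km. ✓

-21.0 km east, 97.1 km north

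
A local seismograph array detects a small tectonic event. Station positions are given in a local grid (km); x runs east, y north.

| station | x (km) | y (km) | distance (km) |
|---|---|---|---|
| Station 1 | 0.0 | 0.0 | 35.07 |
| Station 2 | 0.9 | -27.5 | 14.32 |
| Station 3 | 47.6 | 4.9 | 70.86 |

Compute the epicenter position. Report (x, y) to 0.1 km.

-12.4 km east, -32.8 km north

Circle about each station: x² + y² = 35.07²; (x − 0.9)² + (y + 27.5)² = 14.32²; (x − 47.6)² + (y − 4.9)² = 70.86².
Subtracting the Station 1 equation from the Station 2 and Station 3 equations removes the quadratic terms:
1.8 x − 55.0 y = 1781.90
95.2 x + 9.8 y = -1501.46
Solving the 2×2 system: x ≈ -12.4, y ≈ -32.8 km.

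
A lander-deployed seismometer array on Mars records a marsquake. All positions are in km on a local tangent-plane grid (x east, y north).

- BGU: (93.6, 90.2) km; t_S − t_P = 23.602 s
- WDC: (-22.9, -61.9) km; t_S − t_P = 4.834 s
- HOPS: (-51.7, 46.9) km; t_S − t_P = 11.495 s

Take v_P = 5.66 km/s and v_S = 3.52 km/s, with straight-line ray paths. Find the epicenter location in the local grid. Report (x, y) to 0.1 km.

(-67.8, -58.9)

Distance from S−P lag: d = Δt · v_P v_S / (v_P − v_S) = Δt · (5.66·3.52)/(5.66−3.52) ≈ 9.3099·Δt.
So d_BGU = 219.73, d_WDC = 45.00, d_HOPS = 107.02 km.
Circle about each station: (x − 93.6)² + (y − 90.2)² = 219.73²; (x + 22.9)² + (y + 61.9)² = 45.00²; (x + 51.7)² + (y − 46.9)² = 107.02².
Subtracting pairs of circle equations eliminates x²+y² and gives linear equations (the radical axes):
-233.0 x − 304.2 y = 33715.29
-290.6 x − 86.6 y = 24803.49
Solving the 2×2 system: x ≈ -67.8, y ≈ -58.9 km.
Check against BGU (with the unrounded x, y): √((x − 93.6)²+(y − 90.2)²) = 219.73 ≈ 219.73 km. ✓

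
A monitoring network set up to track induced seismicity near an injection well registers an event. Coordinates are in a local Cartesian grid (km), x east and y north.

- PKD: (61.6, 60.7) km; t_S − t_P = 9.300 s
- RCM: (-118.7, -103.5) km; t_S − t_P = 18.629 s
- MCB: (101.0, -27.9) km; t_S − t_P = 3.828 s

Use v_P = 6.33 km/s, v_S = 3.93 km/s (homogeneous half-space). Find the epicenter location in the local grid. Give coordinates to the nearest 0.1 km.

(62.1, -35.7)

Distance from S−P lag: d = Δt · v_P v_S / (v_P − v_S) = Δt · (6.33·3.93)/(6.33−3.93) ≈ 10.3654·Δt.
So d_PKD = 96.40, d_RCM = 193.10, d_MCB = 39.68 km.
Circle about each station: (x − 61.6)² + (y − 60.7)² = 96.40²; (x + 118.7)² + (y + 103.5)² = 193.10²; (x − 101.0)² + (y + 27.9)² = 39.68².
Subtracting the PKD equation from the RCM and MCB equations removes the quadratic terms:
-360.6 x − 328.4 y = -10671.76
78.8 x − 177.2 y = 11218.82
Solving the 2×2 system: x ≈ 62.1, y ≈ -35.7 km.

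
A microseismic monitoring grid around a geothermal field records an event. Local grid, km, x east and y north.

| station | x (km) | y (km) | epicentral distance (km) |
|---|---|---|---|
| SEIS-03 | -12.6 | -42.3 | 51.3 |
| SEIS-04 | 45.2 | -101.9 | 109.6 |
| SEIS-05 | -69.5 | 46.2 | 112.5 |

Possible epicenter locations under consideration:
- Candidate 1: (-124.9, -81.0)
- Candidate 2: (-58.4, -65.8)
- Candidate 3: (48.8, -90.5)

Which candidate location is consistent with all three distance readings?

Candidate 2

For each candidate, compare |candidate − station| to the reported distance:
Candidate 1: residuals SEIS-03 67.5, SEIS-04 61.8, SEIS-05 26.2 → max 67.5 km
Candidate 2: residuals SEIS-03 0.2, SEIS-04 0.1, SEIS-05 0.0 → max 0.2 km
Candidate 3: residuals SEIS-03 26.8, SEIS-04 97.6, SEIS-05 68.3 → max 97.6 km
Only Candidate 2 has all residuals ≈ 0.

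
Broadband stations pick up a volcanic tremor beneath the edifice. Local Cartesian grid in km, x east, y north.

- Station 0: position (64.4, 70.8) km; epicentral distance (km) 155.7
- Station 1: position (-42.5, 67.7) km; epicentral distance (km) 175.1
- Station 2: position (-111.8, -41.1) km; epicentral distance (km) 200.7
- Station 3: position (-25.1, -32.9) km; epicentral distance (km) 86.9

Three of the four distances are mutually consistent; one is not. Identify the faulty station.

Station 2

Solve using three stations at a time. Using Station 0, Station 1, Station 3 (subtract circle equations pairwise → linear system) gives (x, y) ≈ (45.4, -83.8).
Distances from that point to each station vs reported:
  Station 0: calculated 155.7 vs reported 155.7 → residual 0.0 km
  Station 1: calculated 175.1 vs reported 175.1 → residual 0.0 km
  Station 2: calculated 162.9 vs reported 200.7 → residual 37.8 km
  Station 3: calculated 86.9 vs reported 86.9 → residual 0.0 km
Station 0, Station 1, Station 3 are mutually consistent (residuals ≈ 0); Station 2 is off by 37.8 km.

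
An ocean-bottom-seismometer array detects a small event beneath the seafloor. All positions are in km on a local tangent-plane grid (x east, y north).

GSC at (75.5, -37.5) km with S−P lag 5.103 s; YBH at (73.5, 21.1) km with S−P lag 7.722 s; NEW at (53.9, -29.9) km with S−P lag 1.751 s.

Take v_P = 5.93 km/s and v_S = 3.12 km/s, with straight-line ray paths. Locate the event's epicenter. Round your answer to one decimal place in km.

x ≈ 45.9 km, y ≈ -21.6 km

Distance from S−P lag: d = Δt · v_P v_S / (v_P − v_S) = Δt · (5.93·3.12)/(5.93−3.12) ≈ 6.5842·Δt.
So d_GSC = 33.60, d_YBH = 50.84, d_NEW = 11.53 km.
Circle about each station: (x − 75.5)² + (y + 37.5)² = 33.60²; (x − 73.5)² + (y − 21.1)² = 50.84²; (x − 53.9)² + (y + 29.9)² = 11.53².
Subtracting the GSC equation from the YBH and NEW equations removes the quadratic terms:
-4.0 x + 117.2 y = -2714.79
-43.2 x + 15.2 y = -2311.26
Solving the 2×2 system: x ≈ 45.9, y ≈ -21.6 km.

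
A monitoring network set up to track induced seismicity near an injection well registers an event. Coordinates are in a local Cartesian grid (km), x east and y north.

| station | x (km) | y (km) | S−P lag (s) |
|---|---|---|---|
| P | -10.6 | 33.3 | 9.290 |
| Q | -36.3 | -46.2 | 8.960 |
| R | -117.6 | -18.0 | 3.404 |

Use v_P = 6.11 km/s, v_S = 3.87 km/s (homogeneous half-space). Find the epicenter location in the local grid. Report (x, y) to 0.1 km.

-107.2 km east, 16.4 km north

Distance from S−P lag: d = Δt · v_P v_S / (v_P − v_S) = Δt · (6.11·3.87)/(6.11−3.87) ≈ 10.5561·Δt.
So d_P = 98.07, d_Q = 94.58, d_R = 35.93 km.
Circle about each station: (x + 10.6)² + (y − 33.3)² = 98.07²; (x + 36.3)² + (y + 46.2)² = 94.58²; (x + 117.6)² + (y + 18.0)² = 35.93².
Subtracting the P equation from the Q and R equations removes the quadratic terms:
-51.4 x − 159.0 y = 2903.23
-214.0 x − 102.6 y = 21259.27
Solving the 2×2 system: x ≈ -107.2, y ≈ 16.4 km.
Check against P (with the unrounded x, y): √((x + 10.6)²+(y − 33.3)²) = 98.07 ≈ 98.07 km. ✓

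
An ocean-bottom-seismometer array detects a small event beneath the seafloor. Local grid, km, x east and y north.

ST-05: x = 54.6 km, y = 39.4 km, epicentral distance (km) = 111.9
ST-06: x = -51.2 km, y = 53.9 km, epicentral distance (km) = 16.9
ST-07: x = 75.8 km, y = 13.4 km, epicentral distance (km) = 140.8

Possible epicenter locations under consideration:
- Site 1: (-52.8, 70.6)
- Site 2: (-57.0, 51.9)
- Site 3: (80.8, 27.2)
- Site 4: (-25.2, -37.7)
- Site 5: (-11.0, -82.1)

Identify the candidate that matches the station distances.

For each candidate, compare |candidate − station| to the reported distance:
Site 1: residuals ST-05 0.1, ST-06 0.1, ST-07 0.1 → max 0.1 km
Site 2: residuals ST-05 0.4, ST-06 10.8, ST-07 2.5 → max 10.8 km
Site 3: residuals ST-05 83.0, ST-06 117.8, ST-07 126.1 → max 126.1 km
Site 4: residuals ST-05 0.9, ST-06 78.3, ST-07 27.6 → max 78.3 km
Site 5: residuals ST-05 26.2, ST-06 124.9, ST-07 11.7 → max 124.9 km
Only Site 1 has all residuals ≈ 0.

Site 1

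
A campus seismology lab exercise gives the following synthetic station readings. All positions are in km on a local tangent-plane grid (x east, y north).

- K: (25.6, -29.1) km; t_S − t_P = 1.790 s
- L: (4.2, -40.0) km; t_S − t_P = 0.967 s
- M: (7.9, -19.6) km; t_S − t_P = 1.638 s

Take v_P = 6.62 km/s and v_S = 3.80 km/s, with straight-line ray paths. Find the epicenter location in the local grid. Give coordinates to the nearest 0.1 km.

Distance from S−P lag: d = Δt · v_P v_S / (v_P − v_S) = Δt · (6.62·3.80)/(6.62−3.80) ≈ 8.9206·Δt.
So d_K = 15.97, d_L = 8.63, d_M = 14.61 km.
Circle about each station: (x − 25.6)² + (y + 29.1)² = 15.97²; (x − 4.2)² + (y + 40.0)² = 8.63²; (x − 7.9)² + (y + 19.6)² = 14.61².
Subtracting pairs of circle equations eliminates x²+y² and gives linear equations (the radical axes):
-42.8 x − 21.8 y = 296.03
-35.4 x + 19.0 y = -1014.01
Solving the 2×2 system: x ≈ 10.4, y ≈ -34.0 km.
Check against K (with the unrounded x, y): √((x − 25.6)²+(y + 29.1)²) = 15.97 ≈ 15.97 km. ✓

x ≈ 10.4 km, y ≈ -34.0 km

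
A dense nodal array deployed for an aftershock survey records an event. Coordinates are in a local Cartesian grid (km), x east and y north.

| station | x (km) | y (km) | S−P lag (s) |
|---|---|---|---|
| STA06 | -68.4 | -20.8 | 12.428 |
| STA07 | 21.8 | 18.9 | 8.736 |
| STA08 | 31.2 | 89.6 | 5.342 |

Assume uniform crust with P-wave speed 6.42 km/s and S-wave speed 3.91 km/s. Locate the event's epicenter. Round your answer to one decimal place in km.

-22.0 km east, 94.5 km north

Distance from S−P lag: d = Δt · v_P v_S / (v_P − v_S) = Δt · (6.42·3.91)/(6.42−3.91) ≈ 10.0009·Δt.
So d_STA06 = 124.29, d_STA07 = 87.37, d_STA08 = 53.42 km.
Circle about each station: (x + 68.4)² + (y + 20.8)² = 124.29²; (x − 21.8)² + (y − 18.9)² = 87.37²; (x − 31.2)² + (y − 89.6)² = 53.42².
Subtracting the STA06 equation from the STA07 and STA08 equations removes the quadratic terms:
180.4 x + 79.4 y = 3535.74
199.2 x + 220.8 y = 16484.71
Solving the 2×2 system: x ≈ -22.0, y ≈ 94.5 km.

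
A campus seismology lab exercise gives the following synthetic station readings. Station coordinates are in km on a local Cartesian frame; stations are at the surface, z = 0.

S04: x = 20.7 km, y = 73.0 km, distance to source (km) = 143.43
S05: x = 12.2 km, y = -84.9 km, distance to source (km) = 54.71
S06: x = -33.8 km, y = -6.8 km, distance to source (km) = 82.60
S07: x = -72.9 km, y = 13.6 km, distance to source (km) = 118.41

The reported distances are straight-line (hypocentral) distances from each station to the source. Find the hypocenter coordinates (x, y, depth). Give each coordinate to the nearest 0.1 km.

Each station gives a sphere (x−x_i)² + (y−y_i)² + z² = d_i² (stations at z=0).
Subtracting the S04 sphere from S05 and S06: z² cancels, leaving linear equations in x and y:
-17.0 x − 315.8 y = 19178.34
-109.0 x − 159.6 y = 9180.59
Solving: x ≈ 5.097, y ≈ -61.004 km (keep extra digits for the depth step; rounded: 5.1, -61.0).
Then from the S04 sphere: z² = 143.43² − (x − 20.7)² − (y − 73.0)² with x = 5.097, y = -61.004, so z ≈ 48.699 ≈ 48.7 km.
Check against S07 (with the unrounded solution): distance 118.41 ≈ 118.41 km. ✓

(5.1, -61.0, 48.7)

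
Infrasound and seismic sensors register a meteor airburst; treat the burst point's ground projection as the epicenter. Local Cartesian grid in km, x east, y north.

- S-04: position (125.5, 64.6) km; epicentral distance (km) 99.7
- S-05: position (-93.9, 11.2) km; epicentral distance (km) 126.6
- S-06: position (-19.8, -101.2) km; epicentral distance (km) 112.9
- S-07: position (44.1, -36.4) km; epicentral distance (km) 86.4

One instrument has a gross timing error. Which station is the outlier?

S-06

Solve using three stations at a time. Using S-04, S-05, S-07 (subtract circle equations pairwise → linear system) gives (x, y) ≈ (27.1, 48.3).
Distances from that point to each station vs reported:
  S-04: calculated 99.7 vs reported 99.7 → residual 0.0 km
  S-05: calculated 126.6 vs reported 126.6 → residual 0.0 km
  S-06: calculated 156.7 vs reported 112.9 → residual 43.8 km
  S-07: calculated 86.4 vs reported 86.4 → residual 0.0 km
S-04, S-05, S-07 are mutually consistent (residuals ≈ 0); S-06 is off by 43.8 km.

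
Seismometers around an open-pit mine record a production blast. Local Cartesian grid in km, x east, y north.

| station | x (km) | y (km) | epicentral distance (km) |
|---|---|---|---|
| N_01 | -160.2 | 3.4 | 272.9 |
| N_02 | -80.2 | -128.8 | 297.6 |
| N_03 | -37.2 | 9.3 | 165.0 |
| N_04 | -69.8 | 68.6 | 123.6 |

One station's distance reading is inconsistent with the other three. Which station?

Solve using three stations at a time. Using N_01, N_02, N_03 (subtract circle equations pairwise → linear system) gives (x, y) ≈ (88.1, 116.6).
Distances from that point to each station vs reported:
  N_01: calculated 272.9 vs reported 272.9 → residual 0.0 km
  N_02: calculated 297.6 vs reported 297.6 → residual 0.0 km
  N_03: calculated 165.0 vs reported 165.0 → residual 0.0 km
  N_04: calculated 165.0 vs reported 123.6 → residual 41.4 km
N_01, N_02, N_03 are mutually consistent (residuals ≈ 0); N_04 is off by 41.4 km.

N_04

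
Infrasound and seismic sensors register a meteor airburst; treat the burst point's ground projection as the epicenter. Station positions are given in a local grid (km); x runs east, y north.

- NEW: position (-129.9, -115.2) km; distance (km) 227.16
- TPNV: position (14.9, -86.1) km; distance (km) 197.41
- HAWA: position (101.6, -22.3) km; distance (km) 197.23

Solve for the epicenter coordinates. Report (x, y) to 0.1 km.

Circle about each station: (x + 129.9)² + (y + 115.2)² = 227.16²; (x − 14.9)² + (y + 86.1)² = 197.41²; (x − 101.6)² + (y + 22.3)² = 197.23².
Subtracting pairs of circle equations eliminates x²+y² and gives linear equations (the radical axes):
289.6 x + 58.2 y = -9878.87
463.0 x + 185.8 y = -6623.21
Solving the 2×2 system: x ≈ -54.0, y ≈ 98.9 km.

(-54.0, 98.9)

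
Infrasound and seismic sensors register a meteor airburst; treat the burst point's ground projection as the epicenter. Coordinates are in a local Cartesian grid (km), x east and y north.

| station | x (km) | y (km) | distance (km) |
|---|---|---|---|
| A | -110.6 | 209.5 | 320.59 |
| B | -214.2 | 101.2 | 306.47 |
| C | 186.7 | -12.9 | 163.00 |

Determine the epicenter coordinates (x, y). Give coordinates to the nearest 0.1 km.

Circle about each station: (x + 110.6)² + (y − 209.5)² = 320.59²; (x + 214.2)² + (y − 101.2)² = 306.47²; (x − 186.7)² + (y + 12.9)² = 163.00².
Subtracting pairs of circle equations eliminates x²+y² and gives linear equations (the radical axes):
-207.2 x − 216.6 y = 8854.56
594.6 x − 444.8 y = 55109.64
Solving the 2×2 system: x ≈ 36.2, y ≈ -75.5 km.
Check against A (with the unrounded x, y): √((x + 110.6)²+(y − 209.5)²) = 320.59 ≈ 320.59 km. ✓

(36.2, -75.5)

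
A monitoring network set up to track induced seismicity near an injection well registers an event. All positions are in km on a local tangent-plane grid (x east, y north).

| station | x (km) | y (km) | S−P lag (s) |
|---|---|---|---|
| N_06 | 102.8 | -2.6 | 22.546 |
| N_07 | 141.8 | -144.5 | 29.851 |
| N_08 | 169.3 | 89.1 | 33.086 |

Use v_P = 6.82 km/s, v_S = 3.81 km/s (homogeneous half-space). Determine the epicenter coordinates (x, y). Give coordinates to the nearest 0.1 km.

Distance from S−P lag: d = Δt · v_P v_S / (v_P − v_S) = Δt · (6.82·3.81)/(6.82−3.81) ≈ 8.6326·Δt.
So d_N_06 = 194.63, d_N_07 = 257.69, d_N_08 = 285.62 km.
Circle about each station: (x − 102.8)² + (y + 2.6)² = 194.63²; (x − 141.8)² + (y + 144.5)² = 257.69²; (x − 169.3)² + (y − 89.1)² = 285.62².
Subtracting pairs of circle equations eliminates x²+y² and gives linear equations (the radical axes):
78.0 x − 283.8 y = 1889.59
133.0 x + 183.4 y = -17671.25
Solving the 2×2 system: x ≈ -89.7, y ≈ -31.3 km.

-89.7 km east, -31.3 km north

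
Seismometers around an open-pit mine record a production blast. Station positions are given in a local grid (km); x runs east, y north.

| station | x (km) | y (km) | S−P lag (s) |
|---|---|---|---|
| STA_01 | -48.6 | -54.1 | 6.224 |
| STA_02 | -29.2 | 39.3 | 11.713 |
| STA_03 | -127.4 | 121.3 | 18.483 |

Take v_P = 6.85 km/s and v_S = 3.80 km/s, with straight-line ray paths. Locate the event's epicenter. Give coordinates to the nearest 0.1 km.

x ≈ -97.6 km, y ≈ -33.6 km

Distance from S−P lag: d = Δt · v_P v_S / (v_P − v_S) = Δt · (6.85·3.80)/(6.85−3.80) ≈ 8.5344·Δt.
So d_STA_01 = 53.12, d_STA_02 = 99.96, d_STA_03 = 157.74 km.
Circle about each station: (x + 48.6)² + (y + 54.1)² = 53.12²; (x + 29.2)² + (y − 39.3)² = 99.96²; (x + 127.4)² + (y − 121.3)² = 157.74².
Subtracting the STA_01 equation from the STA_02 and STA_03 equations removes the quadratic terms:
38.8 x + 186.8 y = -10061.91
-157.6 x + 350.8 y = 3595.51
Solving the 2×2 system: x ≈ -97.6, y ≈ -33.6 km.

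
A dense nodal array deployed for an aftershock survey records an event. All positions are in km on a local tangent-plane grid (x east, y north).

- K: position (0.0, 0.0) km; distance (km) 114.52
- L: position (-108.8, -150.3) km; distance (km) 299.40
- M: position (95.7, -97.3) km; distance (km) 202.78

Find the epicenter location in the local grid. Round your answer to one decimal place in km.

53.8 km east, 101.1 km north

Circle about each station: x² + y² = 114.52²; (x + 108.8)² + (y + 150.3)² = 299.40²; (x − 95.7)² + (y + 97.3)² = 202.78².
Subtracting the K equation from the L and M equations removes the quadratic terms:
-217.6 x − 300.6 y = -42098.00
191.4 x − 194.6 y = -9379.12
Solving the 2×2 system: x ≈ 53.8, y ≈ 101.1 km.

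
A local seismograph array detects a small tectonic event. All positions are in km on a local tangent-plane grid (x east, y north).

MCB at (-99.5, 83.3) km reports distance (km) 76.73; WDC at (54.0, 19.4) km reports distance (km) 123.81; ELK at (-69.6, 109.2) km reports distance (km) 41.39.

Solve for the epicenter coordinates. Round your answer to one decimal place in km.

-28.3 km east, 111.9 km north

Circle about each station: (x + 99.5)² + (y − 83.3)² = 76.73²; (x − 54.0)² + (y − 19.4)² = 123.81²; (x + 69.6)² + (y − 109.2)² = 41.39².
Subtracting the MCB equation from the WDC and ELK equations removes the quadratic terms:
307.0 x − 127.8 y = -22988.20
59.8 x + 51.8 y = 4104.02
Solving the 2×2 system: x ≈ -28.3, y ≈ 111.9 km.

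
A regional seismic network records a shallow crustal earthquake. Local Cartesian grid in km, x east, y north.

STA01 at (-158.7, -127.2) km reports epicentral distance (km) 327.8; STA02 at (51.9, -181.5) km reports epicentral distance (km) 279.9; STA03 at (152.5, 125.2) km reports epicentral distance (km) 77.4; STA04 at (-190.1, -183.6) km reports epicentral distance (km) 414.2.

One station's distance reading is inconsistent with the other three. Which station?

Solve using three stations at a time. Using STA01, STA02, STA03 (subtract circle equations pairwise → linear system) gives (x, y) ≈ (80.5, 96.9).
Distances from that point to each station vs reported:
  STA01: calculated 327.8 vs reported 327.8 → residual 0.0 km
  STA02: calculated 279.9 vs reported 279.9 → residual 0.0 km
  STA03: calculated 77.4 vs reported 77.4 → residual 0.0 km
  STA04: calculated 389.8 vs reported 414.2 → residual 24.4 km
STA01, STA02, STA03 are mutually consistent (residuals ≈ 0); STA04 is off by 24.4 km.

STA04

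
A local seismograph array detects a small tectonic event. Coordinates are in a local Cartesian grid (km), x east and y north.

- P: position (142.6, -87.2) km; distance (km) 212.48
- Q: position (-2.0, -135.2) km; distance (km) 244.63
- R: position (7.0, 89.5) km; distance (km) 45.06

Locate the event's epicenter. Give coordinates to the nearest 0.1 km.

Circle about each station: (x − 142.6)² + (y + 87.2)² = 212.48²; (x + 2.0)² + (y + 135.2)² = 244.63²; (x − 7.0)² + (y − 89.5)² = 45.06².
Subtracting pairs of circle equations eliminates x²+y² and gives linear equations (the radical axes):
-289.2 x − 96.0 y = -24351.65
-271.2 x + 353.4 y = 23238.00
Solving the 2×2 system: x ≈ 49.7, y ≈ 103.9 km.

(49.7, 103.9)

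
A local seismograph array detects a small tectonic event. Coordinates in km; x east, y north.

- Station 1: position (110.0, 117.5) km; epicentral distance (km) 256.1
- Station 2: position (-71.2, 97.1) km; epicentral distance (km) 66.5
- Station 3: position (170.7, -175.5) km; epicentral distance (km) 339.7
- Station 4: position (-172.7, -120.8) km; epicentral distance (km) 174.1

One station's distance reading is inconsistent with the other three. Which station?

Station 1

Solve using three stations at a time. Using Station 2, Station 3, Station 4 (subtract circle equations pairwise → linear system) gives (x, y) ≈ (-95.7, 35.3).
Distances from that point to each station vs reported:
  Station 1: calculated 221.5 vs reported 256.1 → residual 34.6 km
  Station 2: calculated 66.5 vs reported 66.5 → residual 0.0 km
  Station 3: calculated 339.7 vs reported 339.7 → residual 0.0 km
  Station 4: calculated 174.1 vs reported 174.1 → residual 0.0 km
Station 2, Station 3, Station 4 are mutually consistent (residuals ≈ 0); Station 1 is off by 34.6 km.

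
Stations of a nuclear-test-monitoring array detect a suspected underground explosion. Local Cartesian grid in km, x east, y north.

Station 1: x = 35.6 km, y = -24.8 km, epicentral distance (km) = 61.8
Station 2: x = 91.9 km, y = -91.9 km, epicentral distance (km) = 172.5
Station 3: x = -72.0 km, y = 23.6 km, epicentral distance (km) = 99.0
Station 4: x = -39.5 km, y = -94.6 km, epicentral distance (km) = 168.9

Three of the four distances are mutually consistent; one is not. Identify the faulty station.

Solve using three stations at a time. Using Station 2, Station 3, Station 4 (subtract circle equations pairwise → linear system) gives (x, y) ≈ (18.3, 64.1).
Distances from that point to each station vs reported:
  Station 1: calculated 90.5 vs reported 61.8 → residual 28.7 km
  Station 2: calculated 172.5 vs reported 172.5 → residual 0.0 km
  Station 3: calculated 98.9 vs reported 99.0 → residual 0.1 km
  Station 4: calculated 168.9 vs reported 168.9 → residual 0.0 km
Station 2, Station 3, Station 4 are mutually consistent (residuals ≈ 0); Station 1 is off by 28.7 km.

Station 1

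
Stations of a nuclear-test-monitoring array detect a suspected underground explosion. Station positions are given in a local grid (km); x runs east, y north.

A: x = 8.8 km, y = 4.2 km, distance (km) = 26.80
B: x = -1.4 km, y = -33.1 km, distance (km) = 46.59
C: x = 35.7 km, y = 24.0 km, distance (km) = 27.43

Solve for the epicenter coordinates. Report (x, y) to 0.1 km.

Circle about each station: (x − 8.8)² + (y − 4.2)² = 26.80²; (x + 1.4)² + (y + 33.1)² = 46.59²; (x − 35.7)² + (y − 24.0)² = 27.43².
Subtracting the A equation from the B and C equations removes the quadratic terms:
-20.4 x − 74.6 y = -449.90
53.8 x + 39.6 y = 1721.25
Solving the 2×2 system: x ≈ 34.5, y ≈ -3.4 km.
Check against A (with the unrounded x, y): √((x − 8.8)²+(y − 4.2)²) = 26.80 ≈ 26.80 km. ✓

(34.5, -3.4)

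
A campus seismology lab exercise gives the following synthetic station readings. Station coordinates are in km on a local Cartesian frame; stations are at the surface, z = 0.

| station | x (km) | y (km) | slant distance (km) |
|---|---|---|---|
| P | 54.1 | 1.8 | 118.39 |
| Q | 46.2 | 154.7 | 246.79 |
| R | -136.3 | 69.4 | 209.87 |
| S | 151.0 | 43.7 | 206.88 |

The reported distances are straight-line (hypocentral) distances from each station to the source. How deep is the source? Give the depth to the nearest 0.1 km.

Each station gives a sphere (x−x_i)² + (y−y_i)² + z² = d_i² (stations at z=0).
Subtracting the P sphere from Q and R: z² cancels, leaving linear equations in x and y:
-15.8 x + 305.8 y = -23752.63
-380.8 x + 135.2 y = -9565.22
Solving: x ≈ -2.505, y ≈ -77.803 km (keep extra digits for the depth step; rounded: -2.5, -77.8).
Then from the P sphere: z² = 118.39² − (x − 54.1)² − (y − 1.8)² with x = -2.505, y = -77.803, so z ≈ 66.899 ≈ 66.9 km.

66.9 km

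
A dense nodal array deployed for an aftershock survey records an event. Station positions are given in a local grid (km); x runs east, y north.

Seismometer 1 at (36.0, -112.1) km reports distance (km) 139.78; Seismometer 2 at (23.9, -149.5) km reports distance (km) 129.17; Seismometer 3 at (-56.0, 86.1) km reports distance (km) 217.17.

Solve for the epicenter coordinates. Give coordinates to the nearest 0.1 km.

Circle about each station: (x − 36.0)² + (y + 112.1)² = 139.78²; (x − 23.9)² + (y + 149.5)² = 129.17²; (x + 56.0)² + (y − 86.1)² = 217.17².
Subtracting the Seismometer 1 equation from the Seismometer 2 and Seismometer 3 equations removes the quadratic terms:
-24.2 x − 74.8 y = 11912.61
-184.0 x + 396.4 y = -30937.56
Solving the 2×2 system: x ≈ -103.1, y ≈ -125.9 km.
Check against Seismometer 1 (with the unrounded x, y): √((x − 36.0)²+(y + 112.1)²) = 139.78 ≈ 139.78 km. ✓

(-103.1, -125.9)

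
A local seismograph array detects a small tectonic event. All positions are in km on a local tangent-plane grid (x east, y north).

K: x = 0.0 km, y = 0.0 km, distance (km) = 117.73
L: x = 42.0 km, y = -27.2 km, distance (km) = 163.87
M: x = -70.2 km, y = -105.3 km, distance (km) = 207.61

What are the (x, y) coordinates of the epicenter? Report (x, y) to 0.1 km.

-58.8 km east, 102.0 km north

Circle about each station: x² + y² = 117.73²; (x − 42.0)² + (y + 27.2)² = 163.87²; (x + 70.2)² + (y + 105.3)² = 207.61².
Subtracting the K equation from the L and M equations removes the quadratic terms:
84.0 x − 54.4 y = -10489.18
-140.4 x − 210.6 y = -13225.43
Solving the 2×2 system: x ≈ -58.8, y ≈ 102.0 km.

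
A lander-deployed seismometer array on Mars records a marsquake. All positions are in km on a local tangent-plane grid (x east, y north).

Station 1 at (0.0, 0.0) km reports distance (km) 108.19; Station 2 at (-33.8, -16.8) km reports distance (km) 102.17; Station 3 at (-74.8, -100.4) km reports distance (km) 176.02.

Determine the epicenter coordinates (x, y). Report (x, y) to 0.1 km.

Circle about each station: x² + y² = 108.19²; (x + 33.8)² + (y + 16.8)² = 102.17²; (x + 74.8)² + (y + 100.4)² = 176.02².
Subtracting the Station 1 equation from the Station 2 and Station 3 equations removes the quadratic terms:
-67.6 x − 33.6 y = 2691.05
-149.6 x − 200.8 y = -3602.76
Solving the 2×2 system: x ≈ -77.4, y ≈ 75.6 km.

(-77.4, 75.6)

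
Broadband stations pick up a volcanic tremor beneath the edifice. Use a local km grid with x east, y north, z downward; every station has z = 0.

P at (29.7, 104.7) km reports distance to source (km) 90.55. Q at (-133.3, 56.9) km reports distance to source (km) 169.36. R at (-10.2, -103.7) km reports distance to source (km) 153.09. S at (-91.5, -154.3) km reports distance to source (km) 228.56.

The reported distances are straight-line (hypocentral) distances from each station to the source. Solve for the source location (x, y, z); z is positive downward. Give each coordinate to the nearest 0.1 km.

Each station gives a sphere (x−x_i)² + (y−y_i)² + z² = d_i² (stations at z=0).
Subtracting the P sphere from Q and R: z² cancels, leaving linear equations in x and y:
-326.0 x − 95.6 y = -11321.19
-79.8 x − 416.8 y = -16223.70
Solving: x ≈ 24.700, y ≈ 34.195 km (keep extra digits for the depth step; rounded: 24.7, 34.2).
Then from the P sphere: z² = 90.55² − (x − 29.7)² − (y − 104.7)² with x = 24.700, y = 34.195, so z ≈ 56.598 ≈ 56.6 km.
Check against S (with the unrounded solution): distance 228.55 ≈ 228.56 km. ✓

(24.7, 34.2, 56.6)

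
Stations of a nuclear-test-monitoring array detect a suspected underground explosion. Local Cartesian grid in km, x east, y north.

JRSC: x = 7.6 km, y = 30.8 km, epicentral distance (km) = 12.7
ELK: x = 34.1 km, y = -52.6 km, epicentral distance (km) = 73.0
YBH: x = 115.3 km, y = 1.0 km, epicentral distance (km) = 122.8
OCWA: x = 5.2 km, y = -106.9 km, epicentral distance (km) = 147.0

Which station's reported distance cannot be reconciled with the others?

ELK

Solve using three stations at a time. Using JRSC, YBH, OCWA (subtract circle equations pairwise → linear system) gives (x, y) ≈ (-1.2, 40.0).
Distances from that point to each station vs reported:
  JRSC: calculated 12.7 vs reported 12.7 → residual 0.0 km
  ELK: calculated 99.0 vs reported 73.0 → residual 26.0 km
  YBH: calculated 122.8 vs reported 122.8 → residual 0.0 km
  OCWA: calculated 147.0 vs reported 147.0 → residual 0.0 km
JRSC, YBH, OCWA are mutually consistent (residuals ≈ 0); ELK is off by 26.0 km.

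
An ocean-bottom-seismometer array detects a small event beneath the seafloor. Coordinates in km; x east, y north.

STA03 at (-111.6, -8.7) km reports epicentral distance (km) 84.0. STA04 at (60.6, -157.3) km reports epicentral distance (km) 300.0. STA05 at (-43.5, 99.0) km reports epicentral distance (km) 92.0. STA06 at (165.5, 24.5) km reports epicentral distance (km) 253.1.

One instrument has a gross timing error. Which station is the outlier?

Solve using three stations at a time. Using STA03, STA04, STA05 (subtract circle equations pairwise → linear system) gives (x, y) ≈ (-131.8, 72.9).
Distances from that point to each station vs reported:
  STA03: calculated 84.1 vs reported 84.0 → residual 0.1 km
  STA04: calculated 300.0 vs reported 300.0 → residual 0.0 km
  STA05: calculated 92.1 vs reported 92.0 → residual 0.1 km
  STA06: calculated 301.2 vs reported 253.1 → residual 48.1 km
STA03, STA04, STA05 are mutually consistent (residuals ≈ 0); STA06 is off by 48.1 km.

STA06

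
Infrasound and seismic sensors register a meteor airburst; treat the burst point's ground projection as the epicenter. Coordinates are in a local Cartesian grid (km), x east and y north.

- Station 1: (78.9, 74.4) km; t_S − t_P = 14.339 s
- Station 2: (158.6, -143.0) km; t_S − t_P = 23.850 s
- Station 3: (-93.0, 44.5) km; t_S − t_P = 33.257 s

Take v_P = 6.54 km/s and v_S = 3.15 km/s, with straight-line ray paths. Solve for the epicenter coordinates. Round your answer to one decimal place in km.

Distance from S−P lag: d = Δt · v_P v_S / (v_P − v_S) = Δt · (6.54·3.15)/(6.54−3.15) ≈ 6.0770·Δt.
So d_Station 1 = 87.14, d_Station 2 = 144.94, d_Station 3 = 202.10 km.
Circle about each station: (x − 78.9)² + (y − 74.4)² = 87.14²; (x − 158.6)² + (y + 143.0)² = 144.94²; (x + 93.0)² + (y − 44.5)² = 202.10².
Subtracting pairs of circle equations eliminates x²+y² and gives linear equations (the radical axes):
159.4 x − 434.8 y = 20428.17
-343.8 x − 59.8 y = -34382.35
Solving the 2×2 system: x ≈ 101.7, y ≈ -9.7 km.

x ≈ 101.7 km, y ≈ -9.7 km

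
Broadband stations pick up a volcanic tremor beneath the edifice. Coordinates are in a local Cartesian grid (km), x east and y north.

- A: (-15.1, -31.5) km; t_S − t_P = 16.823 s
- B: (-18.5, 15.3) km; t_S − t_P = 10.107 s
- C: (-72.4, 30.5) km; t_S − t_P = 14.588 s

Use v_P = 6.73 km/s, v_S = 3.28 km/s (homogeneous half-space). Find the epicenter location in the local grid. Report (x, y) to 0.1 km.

x ≈ 10.7 km, y ≈ 73.0 km

Distance from S−P lag: d = Δt · v_P v_S / (v_P − v_S) = Δt · (6.73·3.28)/(6.73−3.28) ≈ 6.3984·Δt.
So d_A = 107.64, d_B = 64.67, d_C = 93.34 km.
Circle about each station: (x + 15.1)² + (y + 31.5)² = 107.64²; (x + 18.5)² + (y − 15.3)² = 64.67²; (x + 72.4)² + (y − 30.5)² = 93.34².
Subtracting the A equation from the B and C equations removes the quadratic terms:
-6.8 x + 93.6 y = 6760.24
-114.6 x + 124.0 y = 7825.76
Solving the 2×2 system: x ≈ 10.7, y ≈ 73.0 km.
Check against A (with the unrounded x, y): √((x + 15.1)²+(y + 31.5)²) = 107.64 ≈ 107.64 km. ✓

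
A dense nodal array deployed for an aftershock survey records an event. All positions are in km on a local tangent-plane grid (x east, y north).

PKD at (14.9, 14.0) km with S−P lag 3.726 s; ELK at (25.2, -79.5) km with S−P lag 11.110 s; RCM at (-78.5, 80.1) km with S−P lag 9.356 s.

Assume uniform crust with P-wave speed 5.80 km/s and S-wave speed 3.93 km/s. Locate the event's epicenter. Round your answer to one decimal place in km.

(32.9, 55.7)

Distance from S−P lag: d = Δt · v_P v_S / (v_P − v_S) = Δt · (5.80·3.93)/(5.80−3.93) ≈ 12.1893·Δt.
So d_PKD = 45.42, d_ELK = 135.42, d_RCM = 114.04 km.
Circle about each station: (x − 14.9)² + (y − 14.0)² = 45.42²; (x − 25.2)² + (y + 79.5)² = 135.42²; (x + 78.5)² + (y − 80.1)² = 114.04².
Subtracting the PKD equation from the ELK and RCM equations removes the quadratic terms:
20.6 x − 187.0 y = -9738.32
-186.8 x + 132.2 y = 1218.10
Solving the 2×2 system: x ≈ 32.9, y ≈ 55.7 km.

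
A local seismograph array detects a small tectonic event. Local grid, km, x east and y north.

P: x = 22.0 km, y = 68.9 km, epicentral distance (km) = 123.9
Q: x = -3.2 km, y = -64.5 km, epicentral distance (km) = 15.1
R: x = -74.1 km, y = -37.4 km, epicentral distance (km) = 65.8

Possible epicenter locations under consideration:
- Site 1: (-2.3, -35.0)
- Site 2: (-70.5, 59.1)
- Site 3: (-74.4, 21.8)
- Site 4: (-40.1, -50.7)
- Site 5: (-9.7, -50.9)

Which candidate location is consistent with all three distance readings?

Site 5

For each candidate, compare |candidate − station| to the reported distance:
Site 1: residuals P 17.2, Q 14.4, R 6.0 → max 17.2 km
Site 2: residuals P 30.9, Q 125.6, R 30.8 → max 125.6 km
Site 3: residuals P 16.6, Q 96.8, R 6.6 → max 96.8 km
Site 4: residuals P 10.9, Q 24.3, R 29.3 → max 29.3 km
Site 5: residuals P 0.0, Q 0.0, R 0.0 → max 0.0 km
Only Site 5 has all residuals ≈ 0.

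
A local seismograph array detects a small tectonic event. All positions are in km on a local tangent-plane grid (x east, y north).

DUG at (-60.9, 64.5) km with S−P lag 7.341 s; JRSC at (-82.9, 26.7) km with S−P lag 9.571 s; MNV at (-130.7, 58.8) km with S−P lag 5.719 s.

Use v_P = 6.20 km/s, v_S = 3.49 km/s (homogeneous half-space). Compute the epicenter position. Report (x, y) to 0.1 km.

(-108.5, 98.7)

Distance from S−P lag: d = Δt · v_P v_S / (v_P − v_S) = Δt · (6.20·3.49)/(6.20−3.49) ≈ 7.9845·Δt.
So d_DUG = 58.61, d_JRSC = 76.42, d_MNV = 45.66 km.
Circle about each station: (x + 60.9)² + (y − 64.5)² = 58.61²; (x + 82.9)² + (y − 26.7)² = 76.42²; (x + 130.7)² + (y − 58.8)² = 45.66².
Subtracting pairs of circle equations eliminates x²+y² and gives linear equations (the radical axes):
-44.0 x − 75.6 y = -2688.64
-139.6 x − 11.4 y = 14021.17
Solving the 2×2 system: x ≈ -108.5, y ≈ 98.7 km.
Check against DUG (with the unrounded x, y): √((x + 60.9)²+(y − 64.5)²) = 58.62 ≈ 58.61 km. ✓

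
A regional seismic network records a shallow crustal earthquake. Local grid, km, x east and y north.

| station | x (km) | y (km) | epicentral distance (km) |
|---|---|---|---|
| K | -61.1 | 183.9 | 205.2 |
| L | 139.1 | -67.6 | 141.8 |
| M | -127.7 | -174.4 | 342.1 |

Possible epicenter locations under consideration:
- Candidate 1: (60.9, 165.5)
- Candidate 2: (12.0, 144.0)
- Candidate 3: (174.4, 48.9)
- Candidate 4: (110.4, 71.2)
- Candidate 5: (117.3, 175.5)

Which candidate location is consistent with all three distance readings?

Candidate 4

For each candidate, compare |candidate − station| to the reported distance:
Candidate 1: residuals K 81.8, L 104.1, M 46.6 → max 104.1 km
Candidate 2: residuals K 121.9, L 105.0, M 5.6 → max 121.9 km
Candidate 3: residuals K 66.3, L 20.1, M 33.6 → max 66.3 km
Candidate 4: residuals K 0.0, L 0.1, M 0.0 → max 0.1 km
Candidate 5: residuals K 26.6, L 102.3, M 85.0 → max 102.3 km
Only Candidate 4 has all residuals ≈ 0.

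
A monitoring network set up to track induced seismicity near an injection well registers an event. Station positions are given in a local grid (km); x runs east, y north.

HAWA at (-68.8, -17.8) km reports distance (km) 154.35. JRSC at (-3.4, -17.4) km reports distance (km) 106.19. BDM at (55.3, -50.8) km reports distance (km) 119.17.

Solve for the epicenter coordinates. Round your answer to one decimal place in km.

(59.3, 68.3)

Circle about each station: (x + 68.8)² + (y + 17.8)² = 154.35²; (x + 3.4)² + (y + 17.4)² = 106.19²; (x − 55.3)² + (y + 50.8)² = 119.17².
Subtracting the HAWA equation from the JRSC and BDM equations removes the quadratic terms:
130.8 x + 0.8 y = 7811.65
248.2 x − 66.0 y = 10210.88
Solving the 2×2 system: x ≈ 59.3, y ≈ 68.3 km.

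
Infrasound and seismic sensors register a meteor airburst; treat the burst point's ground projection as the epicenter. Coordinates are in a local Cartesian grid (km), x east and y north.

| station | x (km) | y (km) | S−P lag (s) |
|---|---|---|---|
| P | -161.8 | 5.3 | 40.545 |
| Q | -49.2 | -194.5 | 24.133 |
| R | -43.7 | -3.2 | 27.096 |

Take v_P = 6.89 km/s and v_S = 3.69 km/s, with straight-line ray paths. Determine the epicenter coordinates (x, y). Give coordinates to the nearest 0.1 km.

Distance from S−P lag: d = Δt · v_P v_S / (v_P − v_S) = Δt · (6.89·3.69)/(6.89−3.69) ≈ 7.9450·Δt.
So d_P = 322.13, d_Q = 191.74, d_R = 215.28 km.
Circle about each station: (x + 161.8)² + (y − 5.3)² = 322.13²; (x + 49.2)² + (y + 194.5)² = 191.74²; (x + 43.7)² + (y + 3.2)² = 215.28².
Subtracting the P equation from the Q and R equations removes the quadratic terms:
225.2 x − 399.6 y = 81047.07
236.2 x − 17.0 y = 33134.86
Solving the 2×2 system: x ≈ 131.0, y ≈ -129.0 km.
Check against P (with the unrounded x, y): √((x + 161.8)²+(y − 5.3)²) = 322.13 ≈ 322.13 km. ✓

(131.0, -129.0)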